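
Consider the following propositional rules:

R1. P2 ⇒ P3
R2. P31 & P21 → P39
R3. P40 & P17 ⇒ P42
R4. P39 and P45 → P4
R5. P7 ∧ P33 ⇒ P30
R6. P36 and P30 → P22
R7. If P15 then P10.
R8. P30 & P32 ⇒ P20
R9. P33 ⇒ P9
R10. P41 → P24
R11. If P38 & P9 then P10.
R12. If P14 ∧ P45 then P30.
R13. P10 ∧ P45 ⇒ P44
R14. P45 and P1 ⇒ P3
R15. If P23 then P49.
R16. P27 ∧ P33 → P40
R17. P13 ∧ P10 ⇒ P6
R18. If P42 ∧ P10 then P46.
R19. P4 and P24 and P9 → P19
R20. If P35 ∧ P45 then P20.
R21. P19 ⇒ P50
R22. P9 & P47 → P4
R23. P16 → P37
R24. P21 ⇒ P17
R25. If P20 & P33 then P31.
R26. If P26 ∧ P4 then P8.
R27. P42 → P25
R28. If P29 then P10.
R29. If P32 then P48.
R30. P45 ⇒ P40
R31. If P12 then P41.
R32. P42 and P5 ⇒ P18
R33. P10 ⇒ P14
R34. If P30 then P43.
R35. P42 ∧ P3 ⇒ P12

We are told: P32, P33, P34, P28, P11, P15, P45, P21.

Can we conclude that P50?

Forward chaining from the given facts derives: P10, P9, P44, P17, P48, P40, P14, P42, P30, P46, P25, P43, P20, P31, P39, P4.
The only rule concluding P50 is R21, which needs P19; that is never established.

No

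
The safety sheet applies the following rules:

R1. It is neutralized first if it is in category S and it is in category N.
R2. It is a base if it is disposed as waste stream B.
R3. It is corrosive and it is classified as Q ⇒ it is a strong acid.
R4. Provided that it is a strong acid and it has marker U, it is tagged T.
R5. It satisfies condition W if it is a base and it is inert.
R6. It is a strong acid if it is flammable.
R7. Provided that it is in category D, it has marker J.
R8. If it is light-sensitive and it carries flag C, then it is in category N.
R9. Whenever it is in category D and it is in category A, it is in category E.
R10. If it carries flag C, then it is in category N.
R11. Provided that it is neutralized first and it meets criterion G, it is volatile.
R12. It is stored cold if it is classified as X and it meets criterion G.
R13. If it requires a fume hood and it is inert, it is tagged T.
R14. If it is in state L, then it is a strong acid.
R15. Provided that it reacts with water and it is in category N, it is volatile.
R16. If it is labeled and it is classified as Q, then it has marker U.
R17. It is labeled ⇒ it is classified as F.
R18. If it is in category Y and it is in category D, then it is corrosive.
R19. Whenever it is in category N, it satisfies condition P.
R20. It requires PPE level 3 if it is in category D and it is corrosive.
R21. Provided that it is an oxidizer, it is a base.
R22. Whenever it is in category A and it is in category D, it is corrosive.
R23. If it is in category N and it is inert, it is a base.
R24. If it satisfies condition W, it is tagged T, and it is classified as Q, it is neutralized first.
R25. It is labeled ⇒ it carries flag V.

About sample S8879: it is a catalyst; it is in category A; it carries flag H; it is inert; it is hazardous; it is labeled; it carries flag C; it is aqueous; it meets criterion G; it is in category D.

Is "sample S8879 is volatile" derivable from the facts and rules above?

Forward chaining from the given facts derives: has marker J, is in category E, is in category N, is classified as F, satisfies condition P, is corrosive, is a base, carries flag V, satisfies condition W, requires PPE level 3.
Rules concluding "it is volatile": R11 needs "it is neutralized first"; R15 needs "it reacts with water" — none of these are established.

No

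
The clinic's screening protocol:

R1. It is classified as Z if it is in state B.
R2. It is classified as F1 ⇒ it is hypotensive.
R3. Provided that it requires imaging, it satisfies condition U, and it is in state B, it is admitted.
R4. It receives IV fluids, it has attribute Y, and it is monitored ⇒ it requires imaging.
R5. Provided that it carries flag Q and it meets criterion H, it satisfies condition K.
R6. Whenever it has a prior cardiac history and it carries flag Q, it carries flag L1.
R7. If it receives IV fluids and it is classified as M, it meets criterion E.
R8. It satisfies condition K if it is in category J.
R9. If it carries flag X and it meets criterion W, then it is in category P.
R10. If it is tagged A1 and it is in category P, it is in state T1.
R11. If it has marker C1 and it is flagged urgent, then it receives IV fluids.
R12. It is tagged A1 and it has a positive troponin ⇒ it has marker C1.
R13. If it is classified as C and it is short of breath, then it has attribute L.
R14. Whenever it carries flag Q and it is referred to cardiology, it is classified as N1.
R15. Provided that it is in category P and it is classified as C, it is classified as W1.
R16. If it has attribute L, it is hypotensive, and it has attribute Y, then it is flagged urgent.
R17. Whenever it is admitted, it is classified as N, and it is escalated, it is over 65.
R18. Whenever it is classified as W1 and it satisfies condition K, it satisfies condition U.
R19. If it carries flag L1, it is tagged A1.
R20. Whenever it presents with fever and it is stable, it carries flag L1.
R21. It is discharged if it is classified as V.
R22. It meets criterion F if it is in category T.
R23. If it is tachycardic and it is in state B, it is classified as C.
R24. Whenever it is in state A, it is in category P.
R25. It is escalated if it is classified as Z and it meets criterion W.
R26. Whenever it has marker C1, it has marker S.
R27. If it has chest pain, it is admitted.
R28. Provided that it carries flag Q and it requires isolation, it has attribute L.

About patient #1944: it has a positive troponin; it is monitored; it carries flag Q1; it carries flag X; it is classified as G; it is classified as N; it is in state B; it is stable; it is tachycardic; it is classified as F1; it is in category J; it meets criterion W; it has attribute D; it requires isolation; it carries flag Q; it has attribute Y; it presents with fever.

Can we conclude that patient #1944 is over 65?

Yes

By R1 (it is in state B): it is classified as Z.
By R2 (it is classified as F1): it is hypotensive.
By R8 (it is in category J): it satisfies condition K.
By R9 (it carries flag X, it meets criterion W): it is in category P.
By R20 (it presents with fever, it is stable): it carries flag L1.
By R23 (it is tachycardic, it is in state B): it is classified as C.
By R25 (it is classified as Z, it meets criterion W): it is escalated.
By R28 (it carries flag Q, it requires isolation): it has attribute L.
By R15 (it is in category P, it is classified as C): it is classified as W1.
By R16 (it has attribute L, it is hypotensive, it has attribute Y): it is flagged urgent.
By R18 (it is classified as W1, it satisfies condition K): it satisfies condition U.
By R19 (it carries flag L1): it is tagged A1.
By R12 (it is tagged A1, it has a positive troponin): it has marker C1.
By R11 (it has marker C1, it is flagged urgent): it receives IV fluids.
By R4 (it receives IV fluids, it has attribute Y, it is monitored): it requires imaging.
By R3 (it requires imaging, it satisfies condition U, it is in state B): it is admitted.
By R17 (it is admitted, it is classified as N, it is escalated): it is over 65.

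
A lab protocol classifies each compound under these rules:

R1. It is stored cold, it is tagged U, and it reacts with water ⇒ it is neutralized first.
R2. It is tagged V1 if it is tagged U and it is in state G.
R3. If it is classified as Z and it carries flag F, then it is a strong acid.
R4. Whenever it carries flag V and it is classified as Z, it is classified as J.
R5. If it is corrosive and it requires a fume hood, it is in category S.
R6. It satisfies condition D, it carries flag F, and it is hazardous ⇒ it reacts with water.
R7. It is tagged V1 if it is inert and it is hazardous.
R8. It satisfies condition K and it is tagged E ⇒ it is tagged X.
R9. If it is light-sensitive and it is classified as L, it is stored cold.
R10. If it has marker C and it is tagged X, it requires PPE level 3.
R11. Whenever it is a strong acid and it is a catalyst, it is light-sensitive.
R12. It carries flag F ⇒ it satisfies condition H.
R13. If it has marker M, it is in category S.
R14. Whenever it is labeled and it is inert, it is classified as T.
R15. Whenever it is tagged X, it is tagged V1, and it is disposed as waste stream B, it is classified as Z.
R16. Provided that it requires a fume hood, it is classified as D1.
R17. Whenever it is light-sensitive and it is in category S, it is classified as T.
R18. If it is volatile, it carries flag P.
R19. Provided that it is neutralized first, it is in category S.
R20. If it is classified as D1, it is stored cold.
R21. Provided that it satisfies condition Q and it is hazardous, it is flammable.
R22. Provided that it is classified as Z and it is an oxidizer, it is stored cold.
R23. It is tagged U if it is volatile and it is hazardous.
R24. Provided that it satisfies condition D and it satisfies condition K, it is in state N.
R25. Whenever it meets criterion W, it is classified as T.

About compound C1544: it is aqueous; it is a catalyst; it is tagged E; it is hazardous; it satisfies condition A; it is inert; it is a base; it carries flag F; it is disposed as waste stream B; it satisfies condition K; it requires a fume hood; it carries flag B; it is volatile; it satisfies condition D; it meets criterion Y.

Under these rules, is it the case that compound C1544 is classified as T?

Yes

By R6 (it satisfies condition D, it carries flag F, it is hazardous): it reacts with water.
By R7 (it is inert, it is hazardous): it is tagged V1.
By R8 (it satisfies condition K, it is tagged E): it is tagged X.
By R15 (it is tagged X, it is tagged V1, it is disposed as waste stream B): it is classified as Z.
By R16 (it requires a fume hood): it is classified as D1.
By R20 (it is classified as D1): it is stored cold.
By R23 (it is volatile, it is hazardous): it is tagged U.
By R1 (it is stored cold, it is tagged U, it reacts with water): it is neutralized first.
By R3 (it is classified as Z, it carries flag F): it is a strong acid.
By R11 (it is a strong acid, it is a catalyst): it is light-sensitive.
By R19 (it is neutralized first): it is in category S.
By R17 (it is light-sensitive, it is in category S): it is classified as T.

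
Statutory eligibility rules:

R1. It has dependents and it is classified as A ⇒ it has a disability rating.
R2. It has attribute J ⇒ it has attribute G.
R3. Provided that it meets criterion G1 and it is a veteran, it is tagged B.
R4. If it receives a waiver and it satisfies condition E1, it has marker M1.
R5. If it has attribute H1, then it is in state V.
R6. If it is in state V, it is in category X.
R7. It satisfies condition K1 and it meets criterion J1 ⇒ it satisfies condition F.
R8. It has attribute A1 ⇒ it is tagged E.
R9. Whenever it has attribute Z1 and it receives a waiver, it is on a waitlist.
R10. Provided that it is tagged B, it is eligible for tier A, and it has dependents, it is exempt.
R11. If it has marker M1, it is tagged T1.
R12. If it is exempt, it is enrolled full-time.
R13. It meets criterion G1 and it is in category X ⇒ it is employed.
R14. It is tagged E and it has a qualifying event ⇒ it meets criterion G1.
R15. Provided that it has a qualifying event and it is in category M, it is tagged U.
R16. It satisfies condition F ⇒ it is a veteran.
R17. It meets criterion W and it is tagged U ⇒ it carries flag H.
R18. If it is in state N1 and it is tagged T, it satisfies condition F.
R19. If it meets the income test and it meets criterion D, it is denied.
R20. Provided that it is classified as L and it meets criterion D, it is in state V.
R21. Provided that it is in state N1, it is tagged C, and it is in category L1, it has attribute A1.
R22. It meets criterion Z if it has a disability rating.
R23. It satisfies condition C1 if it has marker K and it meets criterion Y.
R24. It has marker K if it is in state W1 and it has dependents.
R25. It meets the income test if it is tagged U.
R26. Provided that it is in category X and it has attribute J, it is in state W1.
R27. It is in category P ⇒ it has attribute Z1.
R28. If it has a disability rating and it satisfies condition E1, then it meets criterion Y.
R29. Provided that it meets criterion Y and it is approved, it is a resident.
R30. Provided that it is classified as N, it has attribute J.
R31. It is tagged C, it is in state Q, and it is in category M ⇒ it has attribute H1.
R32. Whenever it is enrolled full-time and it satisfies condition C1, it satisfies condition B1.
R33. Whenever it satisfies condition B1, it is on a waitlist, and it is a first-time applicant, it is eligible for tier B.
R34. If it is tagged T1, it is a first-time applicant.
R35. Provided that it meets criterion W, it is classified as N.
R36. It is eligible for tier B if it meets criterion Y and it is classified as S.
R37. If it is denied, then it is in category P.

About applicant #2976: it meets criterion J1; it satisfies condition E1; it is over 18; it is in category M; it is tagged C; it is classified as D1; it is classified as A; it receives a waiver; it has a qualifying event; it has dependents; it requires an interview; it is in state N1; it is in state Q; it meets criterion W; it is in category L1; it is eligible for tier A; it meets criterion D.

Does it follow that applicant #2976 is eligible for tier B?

Forward chaining from the given facts derives: has a disability rating, has marker M1, is tagged T1, is tagged U, carries flag H, has attribute A1, meets criterion Z, meets the income test, meets criterion Y, has attribute H1, is a first-time applicant, is classified as N, is in state V, is in category X, is tagged E, meets criterion G1, is denied, has attribute J, is in category P, has attribute G, is employed, is in state W1, has attribute Z1, is on a waitlist, has marker K, satisfies condition C1.
Rules concluding "it is eligible for tier B": R33 needs "it satisfies condition B1"; R36 needs "it is classified as S" — none of these are established.

No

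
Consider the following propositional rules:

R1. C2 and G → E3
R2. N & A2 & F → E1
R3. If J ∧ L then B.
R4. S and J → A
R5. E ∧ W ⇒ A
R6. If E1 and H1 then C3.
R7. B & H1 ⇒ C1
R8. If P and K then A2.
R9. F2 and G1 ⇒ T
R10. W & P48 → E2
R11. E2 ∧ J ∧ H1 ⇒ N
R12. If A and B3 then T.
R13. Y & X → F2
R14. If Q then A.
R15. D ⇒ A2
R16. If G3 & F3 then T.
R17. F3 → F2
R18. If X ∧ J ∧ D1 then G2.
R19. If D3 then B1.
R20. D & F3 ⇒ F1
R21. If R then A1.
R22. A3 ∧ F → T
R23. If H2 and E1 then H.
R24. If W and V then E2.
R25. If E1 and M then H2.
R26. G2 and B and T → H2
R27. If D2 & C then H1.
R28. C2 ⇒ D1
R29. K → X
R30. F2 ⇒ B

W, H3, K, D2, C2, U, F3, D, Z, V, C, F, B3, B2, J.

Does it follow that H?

Forward chaining from the given facts derives: A2, F2, F1, E2, H1, D1, X, B, C1, N, G2, E1, C3.
The only rule concluding H is R23, which needs H2; that is never established.

No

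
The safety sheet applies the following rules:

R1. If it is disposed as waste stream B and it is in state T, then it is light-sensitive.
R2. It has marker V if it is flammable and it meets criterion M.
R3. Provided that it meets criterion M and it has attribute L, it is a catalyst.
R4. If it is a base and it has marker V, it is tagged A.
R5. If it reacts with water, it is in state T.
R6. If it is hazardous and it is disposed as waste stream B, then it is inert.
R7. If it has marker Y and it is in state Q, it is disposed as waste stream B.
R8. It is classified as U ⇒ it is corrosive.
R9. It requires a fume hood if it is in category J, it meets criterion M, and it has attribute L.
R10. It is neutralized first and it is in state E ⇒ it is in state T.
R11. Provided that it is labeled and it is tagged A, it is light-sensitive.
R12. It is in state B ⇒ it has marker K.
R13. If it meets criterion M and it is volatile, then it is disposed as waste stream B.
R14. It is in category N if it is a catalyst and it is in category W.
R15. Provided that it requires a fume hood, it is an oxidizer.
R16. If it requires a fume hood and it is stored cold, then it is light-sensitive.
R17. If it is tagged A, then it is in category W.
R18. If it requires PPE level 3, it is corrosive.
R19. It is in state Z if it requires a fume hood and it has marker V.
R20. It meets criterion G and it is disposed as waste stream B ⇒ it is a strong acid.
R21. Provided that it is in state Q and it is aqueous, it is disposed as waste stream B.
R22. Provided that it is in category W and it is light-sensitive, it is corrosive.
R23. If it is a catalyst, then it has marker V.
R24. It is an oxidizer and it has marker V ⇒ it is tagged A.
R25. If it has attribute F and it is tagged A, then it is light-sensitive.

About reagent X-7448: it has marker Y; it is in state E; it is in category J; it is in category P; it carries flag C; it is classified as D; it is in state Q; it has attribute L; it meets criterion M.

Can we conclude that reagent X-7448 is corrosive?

No

Forward chaining from the given facts derives: is a catalyst, is disposed as waste stream B, requires a fume hood, is an oxidizer, has marker V, is tagged A, is in category W, is in state Z, is in category N.
Rules concluding "it is corrosive": R8 needs "it is classified as U"; R18 needs "it requires PPE level 3"; R22 needs "it is light-sensitive" — none of these are established.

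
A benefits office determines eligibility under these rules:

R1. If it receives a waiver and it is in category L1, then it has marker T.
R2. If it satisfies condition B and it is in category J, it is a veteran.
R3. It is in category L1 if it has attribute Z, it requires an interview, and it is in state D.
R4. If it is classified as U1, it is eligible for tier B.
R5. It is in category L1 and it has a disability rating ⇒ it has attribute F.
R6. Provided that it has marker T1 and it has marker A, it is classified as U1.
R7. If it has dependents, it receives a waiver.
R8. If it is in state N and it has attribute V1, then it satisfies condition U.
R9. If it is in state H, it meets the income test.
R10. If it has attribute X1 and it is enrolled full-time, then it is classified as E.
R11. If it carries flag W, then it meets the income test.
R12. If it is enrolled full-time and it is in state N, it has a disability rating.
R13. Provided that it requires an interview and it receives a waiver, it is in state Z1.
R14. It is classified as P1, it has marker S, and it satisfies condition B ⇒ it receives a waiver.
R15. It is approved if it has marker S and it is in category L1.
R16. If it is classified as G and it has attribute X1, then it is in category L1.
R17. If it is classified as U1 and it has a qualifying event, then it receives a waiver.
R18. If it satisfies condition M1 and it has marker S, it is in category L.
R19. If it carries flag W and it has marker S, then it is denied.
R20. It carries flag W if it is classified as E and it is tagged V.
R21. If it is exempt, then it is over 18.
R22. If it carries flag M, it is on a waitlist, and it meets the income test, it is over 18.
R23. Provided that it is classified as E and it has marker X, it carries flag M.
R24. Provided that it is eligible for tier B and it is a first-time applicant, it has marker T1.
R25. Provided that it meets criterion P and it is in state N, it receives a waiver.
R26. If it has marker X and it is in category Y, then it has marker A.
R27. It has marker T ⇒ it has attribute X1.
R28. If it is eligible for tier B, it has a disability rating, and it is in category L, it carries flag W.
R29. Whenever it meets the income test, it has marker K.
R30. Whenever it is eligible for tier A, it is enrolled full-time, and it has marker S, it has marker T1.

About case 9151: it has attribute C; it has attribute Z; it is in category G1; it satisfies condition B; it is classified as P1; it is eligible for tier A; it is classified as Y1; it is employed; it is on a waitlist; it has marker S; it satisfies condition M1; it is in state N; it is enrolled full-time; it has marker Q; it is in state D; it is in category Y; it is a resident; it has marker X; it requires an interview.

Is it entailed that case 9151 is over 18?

Yes

By R3 (it has attribute Z, it requires an interview, it is in state D): it is in category L1.
By R12 (it is enrolled full-time, it is in state N): it has a disability rating.
By R14 (it is classified as P1, it has marker S, it satisfies condition B): it receives a waiver.
By R18 (it satisfies condition M1, it has marker S): it is in category L.
By R26 (it has marker X, it is in category Y): it has marker A.
By R30 (it is eligible for tier A, it is enrolled full-time, it has marker S): it has marker T1.
By R1 (it receives a waiver, it is in category L1): it has marker T.
By R6 (it has marker T1, it has marker A): it is classified as U1.
By R27 (it has marker T): it has attribute X1.
By R4 (it is classified as U1): it is eligible for tier B.
By R10 (it has attribute X1, it is enrolled full-time): it is classified as E.
By R23 (it is classified as E, it has marker X): it carries flag M.
By R28 (it is eligible for tier B, it has a disability rating, it is in category L): it carries flag W.
By R11 (it carries flag W): it meets the income test.
By R22 (it carries flag M, it is on a waitlist, it meets the income test): it is over 18.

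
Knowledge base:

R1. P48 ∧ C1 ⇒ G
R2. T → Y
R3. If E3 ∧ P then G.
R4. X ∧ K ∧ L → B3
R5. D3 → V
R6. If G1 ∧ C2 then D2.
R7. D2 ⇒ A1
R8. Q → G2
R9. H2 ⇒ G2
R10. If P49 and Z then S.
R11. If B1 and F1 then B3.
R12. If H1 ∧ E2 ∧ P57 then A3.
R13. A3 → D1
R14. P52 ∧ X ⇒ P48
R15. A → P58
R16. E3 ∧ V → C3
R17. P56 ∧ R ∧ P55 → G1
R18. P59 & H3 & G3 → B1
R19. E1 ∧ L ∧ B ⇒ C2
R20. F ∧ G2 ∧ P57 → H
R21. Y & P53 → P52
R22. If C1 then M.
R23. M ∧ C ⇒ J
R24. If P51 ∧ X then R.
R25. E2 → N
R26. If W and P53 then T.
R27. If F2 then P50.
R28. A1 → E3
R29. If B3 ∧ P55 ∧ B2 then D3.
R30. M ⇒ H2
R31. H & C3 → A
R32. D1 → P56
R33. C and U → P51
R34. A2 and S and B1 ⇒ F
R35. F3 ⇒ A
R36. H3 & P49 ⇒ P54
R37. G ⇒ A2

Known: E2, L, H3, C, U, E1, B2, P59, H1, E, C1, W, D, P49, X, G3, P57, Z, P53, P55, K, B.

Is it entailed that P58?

Yes

B3  (by R4: X, K, L)
S  (by R10: P49, Z)
A3  (by R12: H1, E2, P57)
D1  (by R13: A3)
B1  (by R18: P59, H3, G3)
C2  (by R19: E1, L, B)
M  (by R22: C1)
T  (by R26: W, P53)
D3  (by R29: B3, P55, B2)
H2  (by R30: M)
P56  (by R32: D1)
P51  (by R33: C, U)
Y  (by R2: T)
V  (by R5: D3)
G2  (by R9: H2)
P52  (by R21: Y, P53)
R  (by R24: P51, X)
P48  (by R14: P52, X)
G1  (by R17: P56, R, P55)
G  (by R1: P48, C1)
D2  (by R6: G1, C2)
A1  (by R7: D2)
E3  (by R28: A1)
A2  (by R37: G)
C3  (by R16: E3, V)
F  (by R34: A2, S, B1)
H  (by R20: F, G2, P57)
A  (by R31: H, C3)
P58  (by R15: A)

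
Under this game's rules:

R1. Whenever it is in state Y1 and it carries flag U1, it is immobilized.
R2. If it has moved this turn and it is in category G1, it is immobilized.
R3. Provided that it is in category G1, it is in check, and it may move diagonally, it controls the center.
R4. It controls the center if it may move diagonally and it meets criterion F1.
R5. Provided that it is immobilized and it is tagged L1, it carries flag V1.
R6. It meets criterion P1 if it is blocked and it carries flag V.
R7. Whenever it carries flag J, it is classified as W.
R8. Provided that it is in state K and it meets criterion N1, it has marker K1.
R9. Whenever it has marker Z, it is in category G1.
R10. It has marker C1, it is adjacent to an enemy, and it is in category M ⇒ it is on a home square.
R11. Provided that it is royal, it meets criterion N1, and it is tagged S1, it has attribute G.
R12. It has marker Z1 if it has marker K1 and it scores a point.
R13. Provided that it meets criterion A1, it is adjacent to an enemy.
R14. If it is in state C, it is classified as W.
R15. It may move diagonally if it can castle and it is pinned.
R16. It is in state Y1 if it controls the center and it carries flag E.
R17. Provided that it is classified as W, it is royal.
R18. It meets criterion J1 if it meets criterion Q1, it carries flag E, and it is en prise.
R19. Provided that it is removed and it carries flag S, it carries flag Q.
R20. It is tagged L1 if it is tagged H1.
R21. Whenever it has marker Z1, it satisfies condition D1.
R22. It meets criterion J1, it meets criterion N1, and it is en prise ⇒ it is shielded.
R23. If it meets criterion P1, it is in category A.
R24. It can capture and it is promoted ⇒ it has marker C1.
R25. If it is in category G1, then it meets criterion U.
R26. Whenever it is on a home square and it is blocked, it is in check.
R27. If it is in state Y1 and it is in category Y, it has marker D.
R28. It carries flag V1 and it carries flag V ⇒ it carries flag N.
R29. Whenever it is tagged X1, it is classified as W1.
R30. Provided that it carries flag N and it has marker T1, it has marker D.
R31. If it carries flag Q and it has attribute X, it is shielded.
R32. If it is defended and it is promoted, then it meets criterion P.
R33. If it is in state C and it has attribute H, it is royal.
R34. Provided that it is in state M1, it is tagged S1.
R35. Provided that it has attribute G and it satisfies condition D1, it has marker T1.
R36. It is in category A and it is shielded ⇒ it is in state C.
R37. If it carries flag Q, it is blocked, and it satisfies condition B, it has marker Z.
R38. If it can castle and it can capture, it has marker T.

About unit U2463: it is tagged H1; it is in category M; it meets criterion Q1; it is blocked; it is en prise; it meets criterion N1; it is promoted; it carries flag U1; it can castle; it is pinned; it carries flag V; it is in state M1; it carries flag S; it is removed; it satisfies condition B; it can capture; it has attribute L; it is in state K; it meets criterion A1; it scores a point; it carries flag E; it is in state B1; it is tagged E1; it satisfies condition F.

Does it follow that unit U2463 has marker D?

Yes

By R6 (it is blocked, it carries flag V): it meets criterion P1.
By R8 (it is in state K, it meets criterion N1): it has marker K1.
By R12 (it has marker K1, it scores a point): it has marker Z1.
By R13 (it meets criterion A1): it is adjacent to an enemy.
By R15 (it can castle, it is pinned): it may move diagonally.
By R18 (it meets criterion Q1, it carries flag E, it is en prise): it meets criterion J1.
By R19 (it is removed, it carries flag S): it carries flag Q.
By R20 (it is tagged H1): it is tagged L1.
By R21 (it has marker Z1): it satisfies condition D1.
By R22 (it meets criterion J1, it meets criterion N1, it is en prise): it is shielded.
By R23 (it meets criterion P1): it is in category A.
By R24 (it can capture, it is promoted): it has marker C1.
By R34 (it is in state M1): it is tagged S1.
By R36 (it is in category A, it is shielded): it is in state C.
By R37 (it carries flag Q, it is blocked, it satisfies condition B): it has marker Z.
By R9 (it has marker Z): it is in category G1.
By R10 (it has marker C1, it is adjacent to an enemy, it is in category M): it is on a home square.
By R14 (it is in state C): it is classified as W.
By R17 (it is classified as W): it is royal.
By R26 (it is on a home square, it is blocked): it is in check.
By R3 (it is in category G1, it is in check, it may move diagonally): it controls the center.
By R11 (it is royal, it meets criterion N1, it is tagged S1): it has attribute G.
By R16 (it controls the center, it carries flag E): it is in state Y1.
By R35 (it has attribute G, it satisfies condition D1): it has marker T1.
By R1 (it is in state Y1, it carries flag U1): it is immobilized.
By R5 (it is immobilized, it is tagged L1): it carries flag V1.
By R28 (it carries flag V1, it carries flag V): it carries flag N.
By R30 (it carries flag N, it has marker T1): it has marker D.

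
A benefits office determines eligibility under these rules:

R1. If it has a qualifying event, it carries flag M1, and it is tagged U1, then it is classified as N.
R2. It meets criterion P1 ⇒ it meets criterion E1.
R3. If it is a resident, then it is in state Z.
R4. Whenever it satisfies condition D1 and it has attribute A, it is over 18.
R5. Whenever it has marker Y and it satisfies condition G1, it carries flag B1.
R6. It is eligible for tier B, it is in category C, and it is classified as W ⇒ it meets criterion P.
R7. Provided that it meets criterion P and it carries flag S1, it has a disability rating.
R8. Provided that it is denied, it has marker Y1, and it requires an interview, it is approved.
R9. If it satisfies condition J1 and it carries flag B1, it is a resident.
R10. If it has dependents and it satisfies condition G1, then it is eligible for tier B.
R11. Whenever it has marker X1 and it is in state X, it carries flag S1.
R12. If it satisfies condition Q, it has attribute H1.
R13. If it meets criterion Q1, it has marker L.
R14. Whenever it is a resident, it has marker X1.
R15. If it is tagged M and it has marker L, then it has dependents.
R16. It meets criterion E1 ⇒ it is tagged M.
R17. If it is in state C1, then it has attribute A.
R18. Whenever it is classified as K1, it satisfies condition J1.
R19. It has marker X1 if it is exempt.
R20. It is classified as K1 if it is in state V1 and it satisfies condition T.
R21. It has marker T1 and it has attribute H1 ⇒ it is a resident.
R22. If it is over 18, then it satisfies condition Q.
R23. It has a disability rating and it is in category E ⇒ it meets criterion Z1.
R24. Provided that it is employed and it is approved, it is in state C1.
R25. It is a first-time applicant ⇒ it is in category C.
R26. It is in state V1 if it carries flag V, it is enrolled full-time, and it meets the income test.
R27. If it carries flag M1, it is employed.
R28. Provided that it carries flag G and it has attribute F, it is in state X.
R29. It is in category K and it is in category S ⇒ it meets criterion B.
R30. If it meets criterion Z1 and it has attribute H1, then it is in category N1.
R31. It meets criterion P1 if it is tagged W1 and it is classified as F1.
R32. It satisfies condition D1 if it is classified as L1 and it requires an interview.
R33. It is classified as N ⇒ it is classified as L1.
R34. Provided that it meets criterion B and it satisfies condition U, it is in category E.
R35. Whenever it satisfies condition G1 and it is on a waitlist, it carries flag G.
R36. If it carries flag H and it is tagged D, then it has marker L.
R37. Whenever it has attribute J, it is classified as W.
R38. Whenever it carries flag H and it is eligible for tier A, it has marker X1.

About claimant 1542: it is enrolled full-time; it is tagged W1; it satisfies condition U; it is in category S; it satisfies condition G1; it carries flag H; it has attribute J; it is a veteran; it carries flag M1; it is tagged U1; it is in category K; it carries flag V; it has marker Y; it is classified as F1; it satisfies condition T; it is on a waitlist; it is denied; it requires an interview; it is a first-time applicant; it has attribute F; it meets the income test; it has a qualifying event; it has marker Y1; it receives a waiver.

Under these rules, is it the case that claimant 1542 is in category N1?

No

Forward chaining from the given facts derives: is classified as N, carries flag B1, is approved, is in category C, is in state V1, is employed, meets criterion B, meets criterion P1, is classified as L1, is in category E, carries flag G, is classified as W, meets criterion E1, is tagged M, is classified as K1, is in state C1, is in state X, satisfies condition D1, has attribute A, satisfies condition J1, is over 18, is a resident, has marker X1, satisfies condition Q, is in state Z, carries flag S1, has attribute H1.
The only rule concluding "it is in category N1" is R30, which needs "it meets criterion Z1"; that is never established.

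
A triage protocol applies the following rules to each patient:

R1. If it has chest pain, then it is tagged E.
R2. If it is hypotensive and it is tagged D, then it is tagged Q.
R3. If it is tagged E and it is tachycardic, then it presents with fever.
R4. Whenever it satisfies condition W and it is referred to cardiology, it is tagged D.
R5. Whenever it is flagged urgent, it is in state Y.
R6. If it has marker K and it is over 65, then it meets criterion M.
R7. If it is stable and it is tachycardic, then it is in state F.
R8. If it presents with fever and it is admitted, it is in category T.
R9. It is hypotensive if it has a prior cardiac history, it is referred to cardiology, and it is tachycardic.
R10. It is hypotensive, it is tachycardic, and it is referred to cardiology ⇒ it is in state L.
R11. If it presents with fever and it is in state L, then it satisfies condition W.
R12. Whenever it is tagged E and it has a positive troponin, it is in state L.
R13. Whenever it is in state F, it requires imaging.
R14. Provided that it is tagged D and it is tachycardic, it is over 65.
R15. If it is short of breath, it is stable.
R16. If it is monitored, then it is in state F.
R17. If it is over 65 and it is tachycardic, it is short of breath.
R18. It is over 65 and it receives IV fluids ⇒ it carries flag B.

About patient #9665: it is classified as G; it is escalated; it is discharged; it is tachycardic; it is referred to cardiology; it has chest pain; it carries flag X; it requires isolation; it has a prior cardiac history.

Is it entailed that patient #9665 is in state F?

By R1 (it has chest pain): it is tagged E.
By R3 (it is tagged E, it is tachycardic): it presents with fever.
By R9 (it has a prior cardiac history, it is referred to cardiology, it is tachycardic): it is hypotensive.
By R10 (it is hypotensive, it is tachycardic, it is referred to cardiology): it is in state L.
By R11 (it presents with fever, it is in state L): it satisfies condition W.
By R4 (it satisfies condition W, it is referred to cardiology): it is tagged D.
By R14 (it is tagged D, it is tachycardic): it is over 65.
By R17 (it is over 65, it is tachycardic): it is short of breath.
By R15 (it is short of breath): it is stable.
By R7 (it is stable, it is tachycardic): it is in state F.

Yes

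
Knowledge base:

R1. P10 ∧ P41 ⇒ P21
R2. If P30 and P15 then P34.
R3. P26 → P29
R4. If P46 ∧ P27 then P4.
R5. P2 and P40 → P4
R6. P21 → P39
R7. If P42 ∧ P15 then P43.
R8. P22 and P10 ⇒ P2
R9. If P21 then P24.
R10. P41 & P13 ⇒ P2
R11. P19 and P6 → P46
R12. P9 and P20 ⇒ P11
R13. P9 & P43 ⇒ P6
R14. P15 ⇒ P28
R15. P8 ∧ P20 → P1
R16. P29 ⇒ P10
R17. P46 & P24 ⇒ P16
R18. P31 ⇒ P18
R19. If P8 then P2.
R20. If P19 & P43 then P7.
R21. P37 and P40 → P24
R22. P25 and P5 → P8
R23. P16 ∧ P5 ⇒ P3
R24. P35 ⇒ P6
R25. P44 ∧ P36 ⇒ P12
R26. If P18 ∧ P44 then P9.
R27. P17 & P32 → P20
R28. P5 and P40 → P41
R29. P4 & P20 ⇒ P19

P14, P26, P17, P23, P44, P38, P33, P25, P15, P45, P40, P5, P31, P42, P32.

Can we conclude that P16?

Yes

P29  (by R3: P26)
P43  (by R7: P42, P15)
P10  (by R16: P29)
P18  (by R18: P31)
P8  (by R22: P25, P5)
P9  (by R26: P18, P44)
P20  (by R27: P17, P32)
P41  (by R28: P5, P40)
P21  (by R1: P10, P41)
P24  (by R9: P21)
P6  (by R13: P9, P43)
P2  (by R19: P8)
P4  (by R5: P2, P40)
P19  (by R29: P4, P20)
P46  (by R11: P19, P6)
P16  (by R17: P46, P24)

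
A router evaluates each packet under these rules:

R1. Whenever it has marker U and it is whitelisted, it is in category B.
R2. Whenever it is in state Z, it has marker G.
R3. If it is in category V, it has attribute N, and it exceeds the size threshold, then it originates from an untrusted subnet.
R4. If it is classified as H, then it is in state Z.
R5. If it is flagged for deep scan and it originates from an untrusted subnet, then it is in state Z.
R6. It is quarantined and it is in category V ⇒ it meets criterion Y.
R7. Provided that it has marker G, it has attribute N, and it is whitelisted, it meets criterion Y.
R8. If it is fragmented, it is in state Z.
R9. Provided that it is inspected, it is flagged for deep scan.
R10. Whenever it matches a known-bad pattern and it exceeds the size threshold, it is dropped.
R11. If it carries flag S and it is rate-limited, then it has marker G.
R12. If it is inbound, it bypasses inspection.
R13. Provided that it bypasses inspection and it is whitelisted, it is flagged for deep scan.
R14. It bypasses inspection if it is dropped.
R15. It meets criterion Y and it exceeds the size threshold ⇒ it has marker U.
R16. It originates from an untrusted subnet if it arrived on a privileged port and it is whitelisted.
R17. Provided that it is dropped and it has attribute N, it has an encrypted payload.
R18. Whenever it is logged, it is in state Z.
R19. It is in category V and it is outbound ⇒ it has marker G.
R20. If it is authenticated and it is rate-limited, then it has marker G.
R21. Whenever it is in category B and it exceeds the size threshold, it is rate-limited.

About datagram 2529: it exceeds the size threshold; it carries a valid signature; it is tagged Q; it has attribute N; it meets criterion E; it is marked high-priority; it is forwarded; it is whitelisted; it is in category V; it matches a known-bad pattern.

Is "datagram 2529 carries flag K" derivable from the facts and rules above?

No

Forward chaining from the given facts derives: originates from an untrusted subnet, is dropped, bypasses inspection, has an encrypted payload, is flagged for deep scan, is in state Z, has marker G, meets criterion Y, has marker U, is in category B, is rate-limited.
No rule has "it carries flag K" as its conclusion, and it is not among the given facts.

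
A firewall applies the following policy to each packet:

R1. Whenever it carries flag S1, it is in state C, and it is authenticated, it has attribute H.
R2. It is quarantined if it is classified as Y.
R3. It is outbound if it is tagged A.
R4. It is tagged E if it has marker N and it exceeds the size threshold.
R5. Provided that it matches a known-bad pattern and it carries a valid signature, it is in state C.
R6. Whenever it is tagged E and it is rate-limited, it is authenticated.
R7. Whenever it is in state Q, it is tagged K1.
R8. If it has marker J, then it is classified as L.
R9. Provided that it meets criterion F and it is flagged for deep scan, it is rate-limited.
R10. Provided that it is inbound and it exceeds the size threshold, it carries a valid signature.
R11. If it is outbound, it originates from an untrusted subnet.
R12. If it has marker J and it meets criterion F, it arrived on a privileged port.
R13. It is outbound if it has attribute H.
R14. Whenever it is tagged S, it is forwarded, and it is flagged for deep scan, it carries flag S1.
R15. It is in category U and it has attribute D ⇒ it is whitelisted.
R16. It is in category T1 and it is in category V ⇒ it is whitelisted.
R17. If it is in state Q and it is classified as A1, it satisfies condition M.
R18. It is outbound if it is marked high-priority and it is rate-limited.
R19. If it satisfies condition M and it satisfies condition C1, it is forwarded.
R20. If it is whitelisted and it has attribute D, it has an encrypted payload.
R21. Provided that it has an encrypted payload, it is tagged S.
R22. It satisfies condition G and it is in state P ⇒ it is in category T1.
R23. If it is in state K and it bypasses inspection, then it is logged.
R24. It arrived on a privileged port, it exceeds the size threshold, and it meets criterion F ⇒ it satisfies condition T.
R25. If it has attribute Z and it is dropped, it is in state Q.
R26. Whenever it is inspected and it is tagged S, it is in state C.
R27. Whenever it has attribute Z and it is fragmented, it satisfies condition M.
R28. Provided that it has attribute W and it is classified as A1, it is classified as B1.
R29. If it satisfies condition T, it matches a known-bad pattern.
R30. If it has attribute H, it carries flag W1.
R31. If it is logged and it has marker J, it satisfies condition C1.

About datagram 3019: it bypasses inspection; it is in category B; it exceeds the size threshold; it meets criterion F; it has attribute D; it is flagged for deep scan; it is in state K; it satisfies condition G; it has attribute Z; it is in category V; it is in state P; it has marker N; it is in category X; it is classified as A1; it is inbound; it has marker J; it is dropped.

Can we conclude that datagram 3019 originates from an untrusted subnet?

Yes

By R4 (it has marker N, it exceeds the size threshold): it is tagged E.
By R9 (it meets criterion F, it is flagged for deep scan): it is rate-limited.
By R10 (it is inbound, it exceeds the size threshold): it carries a valid signature.
By R12 (it has marker J, it meets criterion F): it arrived on a privileged port.
By R22 (it satisfies condition G, it is in state P): it is in category T1.
By R23 (it is in state K, it bypasses inspection): it is logged.
By R24 (it arrived on a privileged port, it exceeds the size threshold, it meets criterion F): it satisfies condition T.
By R25 (it has attribute Z, it is dropped): it is in state Q.
By R29 (it satisfies condition T): it matches a known-bad pattern.
By R31 (it is logged, it has marker J): it satisfies condition C1.
By R5 (it matches a known-bad pattern, it carries a valid signature): it is in state C.
By R6 (it is tagged E, it is rate-limited): it is authenticated.
By R16 (it is in category T1, it is in category V): it is whitelisted.
By R17 (it is in state Q, it is classified as A1): it satisfies condition M.
By R19 (it satisfies condition M, it satisfies condition C1): it is forwarded.
By R20 (it is whitelisted, it has attribute D): it has an encrypted payload.
By R21 (it has an encrypted payload): it is tagged S.
By R14 (it is tagged S, it is forwarded, it is flagged for deep scan): it carries flag S1.
By R1 (it carries flag S1, it is in state C, it is authenticated): it has attribute H.
By R13 (it has attribute H): it is outbound.
By R11 (it is outbound): it originates from an untrusted subnet.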